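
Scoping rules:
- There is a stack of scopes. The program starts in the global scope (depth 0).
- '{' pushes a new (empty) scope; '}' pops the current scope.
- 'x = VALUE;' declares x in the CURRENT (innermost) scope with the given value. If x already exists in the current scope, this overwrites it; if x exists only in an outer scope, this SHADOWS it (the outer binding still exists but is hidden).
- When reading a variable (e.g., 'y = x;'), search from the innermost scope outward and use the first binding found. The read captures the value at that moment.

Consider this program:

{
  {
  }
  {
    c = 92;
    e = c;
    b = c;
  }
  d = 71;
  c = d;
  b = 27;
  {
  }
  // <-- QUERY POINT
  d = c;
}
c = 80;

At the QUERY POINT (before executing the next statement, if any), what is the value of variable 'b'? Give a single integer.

Step 1: enter scope (depth=1)
Step 2: enter scope (depth=2)
Step 3: exit scope (depth=1)
Step 4: enter scope (depth=2)
Step 5: declare c=92 at depth 2
Step 6: declare e=(read c)=92 at depth 2
Step 7: declare b=(read c)=92 at depth 2
Step 8: exit scope (depth=1)
Step 9: declare d=71 at depth 1
Step 10: declare c=(read d)=71 at depth 1
Step 11: declare b=27 at depth 1
Step 12: enter scope (depth=2)
Step 13: exit scope (depth=1)
Visible at query point: b=27 c=71 d=71

Answer: 27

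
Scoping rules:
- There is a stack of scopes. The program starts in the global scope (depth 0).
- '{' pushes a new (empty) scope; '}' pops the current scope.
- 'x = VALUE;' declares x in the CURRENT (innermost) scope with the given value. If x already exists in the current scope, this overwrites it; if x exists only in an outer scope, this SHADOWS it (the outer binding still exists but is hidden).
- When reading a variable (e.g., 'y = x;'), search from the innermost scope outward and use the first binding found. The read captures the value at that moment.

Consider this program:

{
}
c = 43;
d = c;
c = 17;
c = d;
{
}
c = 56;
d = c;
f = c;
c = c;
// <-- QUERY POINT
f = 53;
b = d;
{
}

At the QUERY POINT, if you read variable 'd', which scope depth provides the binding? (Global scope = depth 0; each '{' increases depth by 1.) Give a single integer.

Step 1: enter scope (depth=1)
Step 2: exit scope (depth=0)
Step 3: declare c=43 at depth 0
Step 4: declare d=(read c)=43 at depth 0
Step 5: declare c=17 at depth 0
Step 6: declare c=(read d)=43 at depth 0
Step 7: enter scope (depth=1)
Step 8: exit scope (depth=0)
Step 9: declare c=56 at depth 0
Step 10: declare d=(read c)=56 at depth 0
Step 11: declare f=(read c)=56 at depth 0
Step 12: declare c=(read c)=56 at depth 0
Visible at query point: c=56 d=56 f=56

Answer: 0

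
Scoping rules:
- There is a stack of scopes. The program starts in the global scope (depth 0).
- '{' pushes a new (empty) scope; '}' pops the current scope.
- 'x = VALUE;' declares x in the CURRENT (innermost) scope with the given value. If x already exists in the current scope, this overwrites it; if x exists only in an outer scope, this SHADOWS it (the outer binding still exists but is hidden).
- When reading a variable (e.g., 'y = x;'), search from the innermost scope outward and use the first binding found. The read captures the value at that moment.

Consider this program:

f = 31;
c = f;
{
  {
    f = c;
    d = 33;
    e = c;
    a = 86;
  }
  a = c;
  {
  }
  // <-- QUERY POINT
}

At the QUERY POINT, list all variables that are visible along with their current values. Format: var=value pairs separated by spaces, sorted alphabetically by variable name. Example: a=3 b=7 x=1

Step 1: declare f=31 at depth 0
Step 2: declare c=(read f)=31 at depth 0
Step 3: enter scope (depth=1)
Step 4: enter scope (depth=2)
Step 5: declare f=(read c)=31 at depth 2
Step 6: declare d=33 at depth 2
Step 7: declare e=(read c)=31 at depth 2
Step 8: declare a=86 at depth 2
Step 9: exit scope (depth=1)
Step 10: declare a=(read c)=31 at depth 1
Step 11: enter scope (depth=2)
Step 12: exit scope (depth=1)
Visible at query point: a=31 c=31 f=31

Answer: a=31 c=31 f=31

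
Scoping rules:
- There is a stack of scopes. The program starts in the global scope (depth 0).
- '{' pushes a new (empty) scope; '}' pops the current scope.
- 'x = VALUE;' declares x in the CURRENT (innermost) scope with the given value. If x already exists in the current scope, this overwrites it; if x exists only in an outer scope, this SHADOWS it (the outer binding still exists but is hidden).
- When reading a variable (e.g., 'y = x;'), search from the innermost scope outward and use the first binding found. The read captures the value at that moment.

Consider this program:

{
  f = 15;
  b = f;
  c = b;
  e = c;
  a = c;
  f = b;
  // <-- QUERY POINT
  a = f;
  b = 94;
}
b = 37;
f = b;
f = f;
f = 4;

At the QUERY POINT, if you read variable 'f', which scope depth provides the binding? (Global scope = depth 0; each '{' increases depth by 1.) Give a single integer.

Answer: 1

Derivation:
Step 1: enter scope (depth=1)
Step 2: declare f=15 at depth 1
Step 3: declare b=(read f)=15 at depth 1
Step 4: declare c=(read b)=15 at depth 1
Step 5: declare e=(read c)=15 at depth 1
Step 6: declare a=(read c)=15 at depth 1
Step 7: declare f=(read b)=15 at depth 1
Visible at query point: a=15 b=15 c=15 e=15 f=15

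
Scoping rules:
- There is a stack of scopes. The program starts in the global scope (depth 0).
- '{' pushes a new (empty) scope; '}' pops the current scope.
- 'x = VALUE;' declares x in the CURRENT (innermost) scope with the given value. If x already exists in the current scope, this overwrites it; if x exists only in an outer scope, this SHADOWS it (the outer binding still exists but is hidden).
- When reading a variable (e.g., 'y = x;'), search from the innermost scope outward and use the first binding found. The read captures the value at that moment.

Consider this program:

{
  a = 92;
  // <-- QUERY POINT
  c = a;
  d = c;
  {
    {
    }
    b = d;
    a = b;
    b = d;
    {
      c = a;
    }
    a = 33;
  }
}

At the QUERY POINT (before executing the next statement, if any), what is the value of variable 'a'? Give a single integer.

Answer: 92

Derivation:
Step 1: enter scope (depth=1)
Step 2: declare a=92 at depth 1
Visible at query point: a=92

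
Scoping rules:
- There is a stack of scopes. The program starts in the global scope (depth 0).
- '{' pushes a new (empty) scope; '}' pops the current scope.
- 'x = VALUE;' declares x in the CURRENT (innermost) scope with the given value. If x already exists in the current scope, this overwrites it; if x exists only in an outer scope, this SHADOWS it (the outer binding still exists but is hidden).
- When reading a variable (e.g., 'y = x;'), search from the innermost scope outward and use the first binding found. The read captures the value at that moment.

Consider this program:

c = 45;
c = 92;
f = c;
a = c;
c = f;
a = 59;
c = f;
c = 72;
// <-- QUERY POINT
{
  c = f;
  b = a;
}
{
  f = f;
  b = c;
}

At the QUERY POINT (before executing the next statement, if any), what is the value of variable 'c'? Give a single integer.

Answer: 72

Derivation:
Step 1: declare c=45 at depth 0
Step 2: declare c=92 at depth 0
Step 3: declare f=(read c)=92 at depth 0
Step 4: declare a=(read c)=92 at depth 0
Step 5: declare c=(read f)=92 at depth 0
Step 6: declare a=59 at depth 0
Step 7: declare c=(read f)=92 at depth 0
Step 8: declare c=72 at depth 0
Visible at query point: a=59 c=72 f=92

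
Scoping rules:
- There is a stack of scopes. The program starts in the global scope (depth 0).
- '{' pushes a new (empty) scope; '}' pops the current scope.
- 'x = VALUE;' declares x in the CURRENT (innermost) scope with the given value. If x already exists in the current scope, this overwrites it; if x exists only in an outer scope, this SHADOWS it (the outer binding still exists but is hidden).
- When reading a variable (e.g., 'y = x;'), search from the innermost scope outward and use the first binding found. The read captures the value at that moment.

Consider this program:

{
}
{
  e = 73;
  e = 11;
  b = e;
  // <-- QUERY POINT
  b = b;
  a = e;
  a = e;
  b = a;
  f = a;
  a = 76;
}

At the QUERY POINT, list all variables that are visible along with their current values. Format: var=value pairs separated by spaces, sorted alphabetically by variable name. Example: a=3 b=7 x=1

Answer: b=11 e=11

Derivation:
Step 1: enter scope (depth=1)
Step 2: exit scope (depth=0)
Step 3: enter scope (depth=1)
Step 4: declare e=73 at depth 1
Step 5: declare e=11 at depth 1
Step 6: declare b=(read e)=11 at depth 1
Visible at query point: b=11 e=11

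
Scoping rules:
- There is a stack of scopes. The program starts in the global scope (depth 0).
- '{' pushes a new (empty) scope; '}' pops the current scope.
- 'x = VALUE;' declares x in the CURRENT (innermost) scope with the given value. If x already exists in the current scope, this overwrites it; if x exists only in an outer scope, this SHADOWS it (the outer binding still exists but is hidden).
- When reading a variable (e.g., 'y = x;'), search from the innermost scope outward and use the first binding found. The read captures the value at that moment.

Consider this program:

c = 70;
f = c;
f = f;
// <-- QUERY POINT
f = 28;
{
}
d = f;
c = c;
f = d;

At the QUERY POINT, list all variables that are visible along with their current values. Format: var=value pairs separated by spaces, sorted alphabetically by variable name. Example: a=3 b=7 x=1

Answer: c=70 f=70

Derivation:
Step 1: declare c=70 at depth 0
Step 2: declare f=(read c)=70 at depth 0
Step 3: declare f=(read f)=70 at depth 0
Visible at query point: c=70 f=70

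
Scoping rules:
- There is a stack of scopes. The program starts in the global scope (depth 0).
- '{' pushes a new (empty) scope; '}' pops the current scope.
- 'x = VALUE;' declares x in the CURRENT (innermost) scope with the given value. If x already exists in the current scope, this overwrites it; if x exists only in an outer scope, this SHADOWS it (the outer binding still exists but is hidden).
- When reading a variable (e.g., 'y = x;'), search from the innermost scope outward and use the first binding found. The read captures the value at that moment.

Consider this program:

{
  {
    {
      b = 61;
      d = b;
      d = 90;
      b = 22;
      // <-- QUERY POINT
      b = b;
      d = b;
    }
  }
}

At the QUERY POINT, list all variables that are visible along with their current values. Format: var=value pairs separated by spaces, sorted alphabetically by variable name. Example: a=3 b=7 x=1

Answer: b=22 d=90

Derivation:
Step 1: enter scope (depth=1)
Step 2: enter scope (depth=2)
Step 3: enter scope (depth=3)
Step 4: declare b=61 at depth 3
Step 5: declare d=(read b)=61 at depth 3
Step 6: declare d=90 at depth 3
Step 7: declare b=22 at depth 3
Visible at query point: b=22 d=90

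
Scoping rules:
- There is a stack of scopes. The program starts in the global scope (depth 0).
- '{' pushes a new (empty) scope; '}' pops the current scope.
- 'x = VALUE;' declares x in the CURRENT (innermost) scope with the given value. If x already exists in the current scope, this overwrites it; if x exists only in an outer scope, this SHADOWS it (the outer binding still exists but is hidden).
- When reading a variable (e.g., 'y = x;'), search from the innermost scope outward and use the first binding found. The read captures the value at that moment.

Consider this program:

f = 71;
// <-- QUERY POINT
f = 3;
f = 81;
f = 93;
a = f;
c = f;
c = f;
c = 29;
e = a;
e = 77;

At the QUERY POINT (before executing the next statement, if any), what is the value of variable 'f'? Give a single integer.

Answer: 71

Derivation:
Step 1: declare f=71 at depth 0
Visible at query point: f=71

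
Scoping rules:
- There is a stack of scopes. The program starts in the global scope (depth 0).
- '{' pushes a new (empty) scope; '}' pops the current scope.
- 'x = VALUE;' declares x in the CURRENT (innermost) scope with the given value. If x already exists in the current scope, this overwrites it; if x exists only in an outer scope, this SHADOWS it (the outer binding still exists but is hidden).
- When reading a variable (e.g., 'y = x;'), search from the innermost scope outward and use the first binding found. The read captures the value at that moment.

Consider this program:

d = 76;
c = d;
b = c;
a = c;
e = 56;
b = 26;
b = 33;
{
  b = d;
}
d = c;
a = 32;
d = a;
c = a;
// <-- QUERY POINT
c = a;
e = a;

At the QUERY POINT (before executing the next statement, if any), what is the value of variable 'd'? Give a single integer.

Answer: 32

Derivation:
Step 1: declare d=76 at depth 0
Step 2: declare c=(read d)=76 at depth 0
Step 3: declare b=(read c)=76 at depth 0
Step 4: declare a=(read c)=76 at depth 0
Step 5: declare e=56 at depth 0
Step 6: declare b=26 at depth 0
Step 7: declare b=33 at depth 0
Step 8: enter scope (depth=1)
Step 9: declare b=(read d)=76 at depth 1
Step 10: exit scope (depth=0)
Step 11: declare d=(read c)=76 at depth 0
Step 12: declare a=32 at depth 0
Step 13: declare d=(read a)=32 at depth 0
Step 14: declare c=(read a)=32 at depth 0
Visible at query point: a=32 b=33 c=32 d=32 e=56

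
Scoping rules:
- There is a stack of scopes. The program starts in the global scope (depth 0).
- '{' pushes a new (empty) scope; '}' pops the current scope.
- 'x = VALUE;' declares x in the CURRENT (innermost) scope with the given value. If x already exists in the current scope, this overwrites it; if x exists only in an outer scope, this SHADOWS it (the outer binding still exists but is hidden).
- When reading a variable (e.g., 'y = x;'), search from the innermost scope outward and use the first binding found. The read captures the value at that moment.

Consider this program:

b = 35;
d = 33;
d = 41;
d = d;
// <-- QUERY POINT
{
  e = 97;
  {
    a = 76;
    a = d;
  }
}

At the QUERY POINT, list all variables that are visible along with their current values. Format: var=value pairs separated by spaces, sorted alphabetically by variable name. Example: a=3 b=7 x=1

Answer: b=35 d=41

Derivation:
Step 1: declare b=35 at depth 0
Step 2: declare d=33 at depth 0
Step 3: declare d=41 at depth 0
Step 4: declare d=(read d)=41 at depth 0
Visible at query point: b=35 d=41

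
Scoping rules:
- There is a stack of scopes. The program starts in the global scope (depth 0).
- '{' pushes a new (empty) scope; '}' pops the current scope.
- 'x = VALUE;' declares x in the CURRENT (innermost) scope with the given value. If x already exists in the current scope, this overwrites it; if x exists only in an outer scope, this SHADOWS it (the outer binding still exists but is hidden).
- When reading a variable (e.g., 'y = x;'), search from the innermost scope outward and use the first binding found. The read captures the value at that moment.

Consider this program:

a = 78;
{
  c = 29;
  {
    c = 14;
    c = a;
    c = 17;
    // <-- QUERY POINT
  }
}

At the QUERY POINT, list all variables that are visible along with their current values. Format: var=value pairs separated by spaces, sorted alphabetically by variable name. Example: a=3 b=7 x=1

Step 1: declare a=78 at depth 0
Step 2: enter scope (depth=1)
Step 3: declare c=29 at depth 1
Step 4: enter scope (depth=2)
Step 5: declare c=14 at depth 2
Step 6: declare c=(read a)=78 at depth 2
Step 7: declare c=17 at depth 2
Visible at query point: a=78 c=17

Answer: a=78 c=17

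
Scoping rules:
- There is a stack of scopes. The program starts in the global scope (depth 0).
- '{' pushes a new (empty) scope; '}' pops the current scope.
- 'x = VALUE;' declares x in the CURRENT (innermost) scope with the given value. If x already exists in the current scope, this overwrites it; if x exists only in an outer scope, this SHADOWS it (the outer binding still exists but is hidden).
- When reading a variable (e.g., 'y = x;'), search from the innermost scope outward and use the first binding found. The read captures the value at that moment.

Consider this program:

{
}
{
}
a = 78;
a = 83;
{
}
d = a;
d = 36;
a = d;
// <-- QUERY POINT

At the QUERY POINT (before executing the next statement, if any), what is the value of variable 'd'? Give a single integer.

Answer: 36

Derivation:
Step 1: enter scope (depth=1)
Step 2: exit scope (depth=0)
Step 3: enter scope (depth=1)
Step 4: exit scope (depth=0)
Step 5: declare a=78 at depth 0
Step 6: declare a=83 at depth 0
Step 7: enter scope (depth=1)
Step 8: exit scope (depth=0)
Step 9: declare d=(read a)=83 at depth 0
Step 10: declare d=36 at depth 0
Step 11: declare a=(read d)=36 at depth 0
Visible at query point: a=36 d=36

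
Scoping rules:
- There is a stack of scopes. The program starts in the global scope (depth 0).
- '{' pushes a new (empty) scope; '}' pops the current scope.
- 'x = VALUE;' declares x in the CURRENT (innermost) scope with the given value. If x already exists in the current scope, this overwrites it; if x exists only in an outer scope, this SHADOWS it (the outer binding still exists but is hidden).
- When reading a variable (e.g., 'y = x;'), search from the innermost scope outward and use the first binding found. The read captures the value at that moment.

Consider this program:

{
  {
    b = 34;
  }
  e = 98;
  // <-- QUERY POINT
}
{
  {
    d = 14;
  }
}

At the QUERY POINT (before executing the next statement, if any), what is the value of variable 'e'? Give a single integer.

Answer: 98

Derivation:
Step 1: enter scope (depth=1)
Step 2: enter scope (depth=2)
Step 3: declare b=34 at depth 2
Step 4: exit scope (depth=1)
Step 5: declare e=98 at depth 1
Visible at query point: e=98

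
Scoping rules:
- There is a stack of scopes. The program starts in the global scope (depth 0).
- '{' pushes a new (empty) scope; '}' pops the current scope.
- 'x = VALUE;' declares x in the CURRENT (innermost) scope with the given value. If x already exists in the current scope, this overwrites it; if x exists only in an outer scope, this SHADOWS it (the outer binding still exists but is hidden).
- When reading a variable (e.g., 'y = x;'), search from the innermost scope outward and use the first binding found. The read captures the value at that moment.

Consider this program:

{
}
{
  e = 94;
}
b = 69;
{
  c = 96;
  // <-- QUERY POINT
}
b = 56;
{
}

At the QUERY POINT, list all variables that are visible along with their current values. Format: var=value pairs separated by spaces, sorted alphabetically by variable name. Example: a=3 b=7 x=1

Answer: b=69 c=96

Derivation:
Step 1: enter scope (depth=1)
Step 2: exit scope (depth=0)
Step 3: enter scope (depth=1)
Step 4: declare e=94 at depth 1
Step 5: exit scope (depth=0)
Step 6: declare b=69 at depth 0
Step 7: enter scope (depth=1)
Step 8: declare c=96 at depth 1
Visible at query point: b=69 c=96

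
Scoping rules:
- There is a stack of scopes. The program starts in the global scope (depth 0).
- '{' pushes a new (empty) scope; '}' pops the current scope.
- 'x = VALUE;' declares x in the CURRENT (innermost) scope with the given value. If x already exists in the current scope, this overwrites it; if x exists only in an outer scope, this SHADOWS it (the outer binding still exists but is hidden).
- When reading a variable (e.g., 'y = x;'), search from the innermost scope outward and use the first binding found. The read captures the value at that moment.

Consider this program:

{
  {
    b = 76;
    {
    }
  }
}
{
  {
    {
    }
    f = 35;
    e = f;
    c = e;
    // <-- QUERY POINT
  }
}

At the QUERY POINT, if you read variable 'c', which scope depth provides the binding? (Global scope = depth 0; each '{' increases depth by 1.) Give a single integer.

Answer: 2

Derivation:
Step 1: enter scope (depth=1)
Step 2: enter scope (depth=2)
Step 3: declare b=76 at depth 2
Step 4: enter scope (depth=3)
Step 5: exit scope (depth=2)
Step 6: exit scope (depth=1)
Step 7: exit scope (depth=0)
Step 8: enter scope (depth=1)
Step 9: enter scope (depth=2)
Step 10: enter scope (depth=3)
Step 11: exit scope (depth=2)
Step 12: declare f=35 at depth 2
Step 13: declare e=(read f)=35 at depth 2
Step 14: declare c=(read e)=35 at depth 2
Visible at query point: c=35 e=35 f=35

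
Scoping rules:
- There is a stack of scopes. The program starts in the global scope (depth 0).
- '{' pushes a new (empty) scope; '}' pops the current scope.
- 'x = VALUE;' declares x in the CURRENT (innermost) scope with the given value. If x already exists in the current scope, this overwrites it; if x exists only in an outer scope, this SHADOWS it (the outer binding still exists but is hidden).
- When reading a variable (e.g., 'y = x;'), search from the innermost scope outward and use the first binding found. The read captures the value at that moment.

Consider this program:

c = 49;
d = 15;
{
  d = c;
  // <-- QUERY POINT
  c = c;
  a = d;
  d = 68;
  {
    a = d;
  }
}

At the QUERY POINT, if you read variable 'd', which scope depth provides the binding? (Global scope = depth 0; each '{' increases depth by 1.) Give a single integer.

Answer: 1

Derivation:
Step 1: declare c=49 at depth 0
Step 2: declare d=15 at depth 0
Step 3: enter scope (depth=1)
Step 4: declare d=(read c)=49 at depth 1
Visible at query point: c=49 d=49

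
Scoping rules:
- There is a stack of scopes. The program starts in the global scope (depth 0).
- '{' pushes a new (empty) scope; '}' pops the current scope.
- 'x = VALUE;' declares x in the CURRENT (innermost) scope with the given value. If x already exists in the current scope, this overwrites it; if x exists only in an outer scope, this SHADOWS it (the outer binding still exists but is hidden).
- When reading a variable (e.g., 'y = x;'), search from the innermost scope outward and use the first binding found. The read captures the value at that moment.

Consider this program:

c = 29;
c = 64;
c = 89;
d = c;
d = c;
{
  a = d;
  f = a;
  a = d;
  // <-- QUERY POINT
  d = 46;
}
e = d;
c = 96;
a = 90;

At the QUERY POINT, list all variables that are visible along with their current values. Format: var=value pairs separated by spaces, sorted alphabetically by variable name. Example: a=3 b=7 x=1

Step 1: declare c=29 at depth 0
Step 2: declare c=64 at depth 0
Step 3: declare c=89 at depth 0
Step 4: declare d=(read c)=89 at depth 0
Step 5: declare d=(read c)=89 at depth 0
Step 6: enter scope (depth=1)
Step 7: declare a=(read d)=89 at depth 1
Step 8: declare f=(read a)=89 at depth 1
Step 9: declare a=(read d)=89 at depth 1
Visible at query point: a=89 c=89 d=89 f=89

Answer: a=89 c=89 d=89 f=89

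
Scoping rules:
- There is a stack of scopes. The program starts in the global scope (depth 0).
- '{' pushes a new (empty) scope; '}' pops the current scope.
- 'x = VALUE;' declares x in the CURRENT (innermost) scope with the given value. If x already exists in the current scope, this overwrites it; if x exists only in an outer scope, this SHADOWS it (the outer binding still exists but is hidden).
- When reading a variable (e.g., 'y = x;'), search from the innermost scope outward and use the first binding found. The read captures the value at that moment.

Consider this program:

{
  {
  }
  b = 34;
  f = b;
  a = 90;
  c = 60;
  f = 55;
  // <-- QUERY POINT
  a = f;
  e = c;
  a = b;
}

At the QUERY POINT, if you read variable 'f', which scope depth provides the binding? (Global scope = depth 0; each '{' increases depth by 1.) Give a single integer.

Step 1: enter scope (depth=1)
Step 2: enter scope (depth=2)
Step 3: exit scope (depth=1)
Step 4: declare b=34 at depth 1
Step 5: declare f=(read b)=34 at depth 1
Step 6: declare a=90 at depth 1
Step 7: declare c=60 at depth 1
Step 8: declare f=55 at depth 1
Visible at query point: a=90 b=34 c=60 f=55

Answer: 1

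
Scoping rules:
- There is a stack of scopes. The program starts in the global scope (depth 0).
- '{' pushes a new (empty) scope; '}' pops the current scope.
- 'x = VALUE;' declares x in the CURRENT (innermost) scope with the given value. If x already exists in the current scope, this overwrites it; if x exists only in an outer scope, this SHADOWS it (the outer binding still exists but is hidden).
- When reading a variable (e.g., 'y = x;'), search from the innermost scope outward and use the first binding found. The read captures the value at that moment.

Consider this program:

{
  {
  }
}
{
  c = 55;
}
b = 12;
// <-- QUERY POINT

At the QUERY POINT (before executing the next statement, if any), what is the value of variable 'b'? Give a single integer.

Step 1: enter scope (depth=1)
Step 2: enter scope (depth=2)
Step 3: exit scope (depth=1)
Step 4: exit scope (depth=0)
Step 5: enter scope (depth=1)
Step 6: declare c=55 at depth 1
Step 7: exit scope (depth=0)
Step 8: declare b=12 at depth 0
Visible at query point: b=12

Answer: 12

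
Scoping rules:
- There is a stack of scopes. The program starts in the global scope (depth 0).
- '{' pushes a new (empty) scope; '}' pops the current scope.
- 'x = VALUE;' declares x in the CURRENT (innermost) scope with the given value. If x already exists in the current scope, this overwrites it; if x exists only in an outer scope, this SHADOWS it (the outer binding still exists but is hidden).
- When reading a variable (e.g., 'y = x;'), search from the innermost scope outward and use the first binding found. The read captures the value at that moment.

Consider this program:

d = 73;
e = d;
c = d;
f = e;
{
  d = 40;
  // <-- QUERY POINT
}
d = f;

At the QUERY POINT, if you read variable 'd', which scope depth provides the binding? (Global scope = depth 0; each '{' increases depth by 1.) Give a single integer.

Step 1: declare d=73 at depth 0
Step 2: declare e=(read d)=73 at depth 0
Step 3: declare c=(read d)=73 at depth 0
Step 4: declare f=(read e)=73 at depth 0
Step 5: enter scope (depth=1)
Step 6: declare d=40 at depth 1
Visible at query point: c=73 d=40 e=73 f=73

Answer: 1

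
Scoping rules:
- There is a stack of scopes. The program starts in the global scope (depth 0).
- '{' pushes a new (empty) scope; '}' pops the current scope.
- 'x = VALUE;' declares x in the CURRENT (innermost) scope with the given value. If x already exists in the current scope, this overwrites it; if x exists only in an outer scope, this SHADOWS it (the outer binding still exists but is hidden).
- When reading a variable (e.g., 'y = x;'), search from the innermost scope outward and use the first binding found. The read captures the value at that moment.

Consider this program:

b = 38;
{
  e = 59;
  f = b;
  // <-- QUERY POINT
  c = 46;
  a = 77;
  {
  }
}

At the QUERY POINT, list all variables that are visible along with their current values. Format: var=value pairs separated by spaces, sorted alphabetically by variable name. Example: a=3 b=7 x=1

Answer: b=38 e=59 f=38

Derivation:
Step 1: declare b=38 at depth 0
Step 2: enter scope (depth=1)
Step 3: declare e=59 at depth 1
Step 4: declare f=(read b)=38 at depth 1
Visible at query point: b=38 e=59 f=38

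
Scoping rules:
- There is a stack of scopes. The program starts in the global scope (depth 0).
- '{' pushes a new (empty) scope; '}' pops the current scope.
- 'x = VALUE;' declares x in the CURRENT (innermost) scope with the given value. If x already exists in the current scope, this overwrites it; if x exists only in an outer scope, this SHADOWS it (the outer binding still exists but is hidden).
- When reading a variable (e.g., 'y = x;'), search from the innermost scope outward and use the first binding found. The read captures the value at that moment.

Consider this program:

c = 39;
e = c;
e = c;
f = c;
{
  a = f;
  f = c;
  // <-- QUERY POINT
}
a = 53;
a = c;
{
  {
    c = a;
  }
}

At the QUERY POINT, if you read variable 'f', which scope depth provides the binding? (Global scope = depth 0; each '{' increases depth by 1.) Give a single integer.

Answer: 1

Derivation:
Step 1: declare c=39 at depth 0
Step 2: declare e=(read c)=39 at depth 0
Step 3: declare e=(read c)=39 at depth 0
Step 4: declare f=(read c)=39 at depth 0
Step 5: enter scope (depth=1)
Step 6: declare a=(read f)=39 at depth 1
Step 7: declare f=(read c)=39 at depth 1
Visible at query point: a=39 c=39 e=39 f=39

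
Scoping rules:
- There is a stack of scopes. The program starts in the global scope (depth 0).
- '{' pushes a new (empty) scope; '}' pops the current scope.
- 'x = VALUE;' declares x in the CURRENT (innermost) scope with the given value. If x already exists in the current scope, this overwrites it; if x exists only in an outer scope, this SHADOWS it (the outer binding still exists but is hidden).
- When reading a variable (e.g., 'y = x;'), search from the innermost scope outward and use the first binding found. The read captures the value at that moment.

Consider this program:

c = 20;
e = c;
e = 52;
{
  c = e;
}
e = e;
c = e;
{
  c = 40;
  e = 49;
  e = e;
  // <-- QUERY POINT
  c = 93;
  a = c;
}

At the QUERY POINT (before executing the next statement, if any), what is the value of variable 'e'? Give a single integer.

Step 1: declare c=20 at depth 0
Step 2: declare e=(read c)=20 at depth 0
Step 3: declare e=52 at depth 0
Step 4: enter scope (depth=1)
Step 5: declare c=(read e)=52 at depth 1
Step 6: exit scope (depth=0)
Step 7: declare e=(read e)=52 at depth 0
Step 8: declare c=(read e)=52 at depth 0
Step 9: enter scope (depth=1)
Step 10: declare c=40 at depth 1
Step 11: declare e=49 at depth 1
Step 12: declare e=(read e)=49 at depth 1
Visible at query point: c=40 e=49

Answer: 49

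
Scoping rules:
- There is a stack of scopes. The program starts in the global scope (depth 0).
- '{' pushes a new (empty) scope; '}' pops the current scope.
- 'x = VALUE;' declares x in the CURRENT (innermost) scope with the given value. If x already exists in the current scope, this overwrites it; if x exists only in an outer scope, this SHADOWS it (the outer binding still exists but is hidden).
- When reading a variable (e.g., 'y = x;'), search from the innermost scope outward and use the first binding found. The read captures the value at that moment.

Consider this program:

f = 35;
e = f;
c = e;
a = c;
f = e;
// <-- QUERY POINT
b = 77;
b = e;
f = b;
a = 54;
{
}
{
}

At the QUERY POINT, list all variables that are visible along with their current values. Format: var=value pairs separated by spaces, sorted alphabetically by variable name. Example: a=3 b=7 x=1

Answer: a=35 c=35 e=35 f=35

Derivation:
Step 1: declare f=35 at depth 0
Step 2: declare e=(read f)=35 at depth 0
Step 3: declare c=(read e)=35 at depth 0
Step 4: declare a=(read c)=35 at depth 0
Step 5: declare f=(read e)=35 at depth 0
Visible at query point: a=35 c=35 e=35 f=35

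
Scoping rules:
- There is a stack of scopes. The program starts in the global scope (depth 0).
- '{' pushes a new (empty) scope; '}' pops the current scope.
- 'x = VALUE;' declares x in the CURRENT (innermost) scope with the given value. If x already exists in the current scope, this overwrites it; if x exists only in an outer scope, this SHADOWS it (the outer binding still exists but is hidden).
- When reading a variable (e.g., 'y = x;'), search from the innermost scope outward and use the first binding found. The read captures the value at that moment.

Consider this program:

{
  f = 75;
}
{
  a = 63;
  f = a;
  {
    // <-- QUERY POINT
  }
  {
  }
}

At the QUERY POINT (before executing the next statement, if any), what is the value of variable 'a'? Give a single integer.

Step 1: enter scope (depth=1)
Step 2: declare f=75 at depth 1
Step 3: exit scope (depth=0)
Step 4: enter scope (depth=1)
Step 5: declare a=63 at depth 1
Step 6: declare f=(read a)=63 at depth 1
Step 7: enter scope (depth=2)
Visible at query point: a=63 f=63

Answer: 63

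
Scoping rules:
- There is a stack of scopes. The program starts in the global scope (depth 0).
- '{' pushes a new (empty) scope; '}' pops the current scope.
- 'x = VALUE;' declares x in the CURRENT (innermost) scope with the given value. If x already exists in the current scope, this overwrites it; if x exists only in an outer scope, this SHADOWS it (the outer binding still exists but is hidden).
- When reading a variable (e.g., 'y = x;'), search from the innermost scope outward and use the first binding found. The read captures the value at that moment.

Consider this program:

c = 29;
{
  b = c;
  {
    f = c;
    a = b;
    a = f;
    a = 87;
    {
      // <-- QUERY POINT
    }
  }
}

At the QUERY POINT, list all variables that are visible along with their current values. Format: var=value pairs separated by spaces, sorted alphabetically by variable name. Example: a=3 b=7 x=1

Answer: a=87 b=29 c=29 f=29

Derivation:
Step 1: declare c=29 at depth 0
Step 2: enter scope (depth=1)
Step 3: declare b=(read c)=29 at depth 1
Step 4: enter scope (depth=2)
Step 5: declare f=(read c)=29 at depth 2
Step 6: declare a=(read b)=29 at depth 2
Step 7: declare a=(read f)=29 at depth 2
Step 8: declare a=87 at depth 2
Step 9: enter scope (depth=3)
Visible at query point: a=87 b=29 c=29 f=29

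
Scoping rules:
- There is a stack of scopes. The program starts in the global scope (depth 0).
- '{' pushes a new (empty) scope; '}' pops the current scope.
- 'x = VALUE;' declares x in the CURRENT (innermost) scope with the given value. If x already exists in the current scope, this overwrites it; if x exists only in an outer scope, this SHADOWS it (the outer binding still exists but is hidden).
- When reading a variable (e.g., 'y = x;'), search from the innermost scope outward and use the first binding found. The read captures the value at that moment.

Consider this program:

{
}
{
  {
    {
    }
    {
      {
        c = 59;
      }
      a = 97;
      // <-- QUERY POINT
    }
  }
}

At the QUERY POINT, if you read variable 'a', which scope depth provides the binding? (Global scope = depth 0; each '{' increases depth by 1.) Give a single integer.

Answer: 3

Derivation:
Step 1: enter scope (depth=1)
Step 2: exit scope (depth=0)
Step 3: enter scope (depth=1)
Step 4: enter scope (depth=2)
Step 5: enter scope (depth=3)
Step 6: exit scope (depth=2)
Step 7: enter scope (depth=3)
Step 8: enter scope (depth=4)
Step 9: declare c=59 at depth 4
Step 10: exit scope (depth=3)
Step 11: declare a=97 at depth 3
Visible at query point: a=97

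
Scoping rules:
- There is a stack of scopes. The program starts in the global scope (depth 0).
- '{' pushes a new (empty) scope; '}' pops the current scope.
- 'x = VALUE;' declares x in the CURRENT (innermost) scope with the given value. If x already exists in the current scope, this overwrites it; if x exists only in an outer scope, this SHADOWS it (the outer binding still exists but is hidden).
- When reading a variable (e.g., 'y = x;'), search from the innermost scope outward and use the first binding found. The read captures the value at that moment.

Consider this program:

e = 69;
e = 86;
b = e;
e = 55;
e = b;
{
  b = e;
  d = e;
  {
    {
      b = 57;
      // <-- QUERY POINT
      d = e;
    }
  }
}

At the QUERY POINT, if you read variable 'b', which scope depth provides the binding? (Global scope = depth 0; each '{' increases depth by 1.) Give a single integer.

Step 1: declare e=69 at depth 0
Step 2: declare e=86 at depth 0
Step 3: declare b=(read e)=86 at depth 0
Step 4: declare e=55 at depth 0
Step 5: declare e=(read b)=86 at depth 0
Step 6: enter scope (depth=1)
Step 7: declare b=(read e)=86 at depth 1
Step 8: declare d=(read e)=86 at depth 1
Step 9: enter scope (depth=2)
Step 10: enter scope (depth=3)
Step 11: declare b=57 at depth 3
Visible at query point: b=57 d=86 e=86

Answer: 3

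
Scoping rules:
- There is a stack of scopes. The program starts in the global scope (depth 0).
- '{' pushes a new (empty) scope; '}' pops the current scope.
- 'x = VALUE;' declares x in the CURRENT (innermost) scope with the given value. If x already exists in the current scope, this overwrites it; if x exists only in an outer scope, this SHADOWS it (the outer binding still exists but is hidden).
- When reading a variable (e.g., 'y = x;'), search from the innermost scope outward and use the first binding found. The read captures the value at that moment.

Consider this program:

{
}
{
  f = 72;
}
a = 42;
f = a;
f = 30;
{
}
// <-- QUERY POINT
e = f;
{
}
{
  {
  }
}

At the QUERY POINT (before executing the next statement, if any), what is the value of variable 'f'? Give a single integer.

Answer: 30

Derivation:
Step 1: enter scope (depth=1)
Step 2: exit scope (depth=0)
Step 3: enter scope (depth=1)
Step 4: declare f=72 at depth 1
Step 5: exit scope (depth=0)
Step 6: declare a=42 at depth 0
Step 7: declare f=(read a)=42 at depth 0
Step 8: declare f=30 at depth 0
Step 9: enter scope (depth=1)
Step 10: exit scope (depth=0)
Visible at query point: a=42 f=30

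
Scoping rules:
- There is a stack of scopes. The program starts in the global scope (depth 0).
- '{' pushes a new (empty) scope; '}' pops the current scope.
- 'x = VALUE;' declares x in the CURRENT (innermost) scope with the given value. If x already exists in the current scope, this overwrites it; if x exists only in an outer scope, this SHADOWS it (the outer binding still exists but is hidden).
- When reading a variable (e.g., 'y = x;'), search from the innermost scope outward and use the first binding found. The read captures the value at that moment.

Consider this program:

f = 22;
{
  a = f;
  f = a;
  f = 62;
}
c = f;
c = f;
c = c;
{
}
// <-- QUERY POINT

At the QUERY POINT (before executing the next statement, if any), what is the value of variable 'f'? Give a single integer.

Step 1: declare f=22 at depth 0
Step 2: enter scope (depth=1)
Step 3: declare a=(read f)=22 at depth 1
Step 4: declare f=(read a)=22 at depth 1
Step 5: declare f=62 at depth 1
Step 6: exit scope (depth=0)
Step 7: declare c=(read f)=22 at depth 0
Step 8: declare c=(read f)=22 at depth 0
Step 9: declare c=(read c)=22 at depth 0
Step 10: enter scope (depth=1)
Step 11: exit scope (depth=0)
Visible at query point: c=22 f=22

Answer: 22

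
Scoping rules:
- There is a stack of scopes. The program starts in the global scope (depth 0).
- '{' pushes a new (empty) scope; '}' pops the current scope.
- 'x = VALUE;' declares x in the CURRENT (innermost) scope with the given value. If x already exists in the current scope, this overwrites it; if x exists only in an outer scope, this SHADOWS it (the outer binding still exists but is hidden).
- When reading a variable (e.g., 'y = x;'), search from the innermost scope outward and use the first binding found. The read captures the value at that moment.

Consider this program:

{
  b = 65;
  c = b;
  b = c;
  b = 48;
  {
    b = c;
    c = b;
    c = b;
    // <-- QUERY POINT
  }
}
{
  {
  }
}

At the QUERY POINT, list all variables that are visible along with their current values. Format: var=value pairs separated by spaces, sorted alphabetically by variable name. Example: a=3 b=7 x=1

Step 1: enter scope (depth=1)
Step 2: declare b=65 at depth 1
Step 3: declare c=(read b)=65 at depth 1
Step 4: declare b=(read c)=65 at depth 1
Step 5: declare b=48 at depth 1
Step 6: enter scope (depth=2)
Step 7: declare b=(read c)=65 at depth 2
Step 8: declare c=(read b)=65 at depth 2
Step 9: declare c=(read b)=65 at depth 2
Visible at query point: b=65 c=65

Answer: b=65 c=65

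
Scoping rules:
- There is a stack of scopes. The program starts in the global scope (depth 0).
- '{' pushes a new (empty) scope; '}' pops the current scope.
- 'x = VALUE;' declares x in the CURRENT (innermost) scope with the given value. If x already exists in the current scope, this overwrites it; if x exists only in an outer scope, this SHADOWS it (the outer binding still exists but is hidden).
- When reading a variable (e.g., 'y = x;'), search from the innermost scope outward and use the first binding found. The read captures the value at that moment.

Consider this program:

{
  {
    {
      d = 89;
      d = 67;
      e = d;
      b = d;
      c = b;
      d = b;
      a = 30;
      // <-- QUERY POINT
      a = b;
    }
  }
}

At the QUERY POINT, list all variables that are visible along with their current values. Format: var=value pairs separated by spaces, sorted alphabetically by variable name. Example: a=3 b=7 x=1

Answer: a=30 b=67 c=67 d=67 e=67

Derivation:
Step 1: enter scope (depth=1)
Step 2: enter scope (depth=2)
Step 3: enter scope (depth=3)
Step 4: declare d=89 at depth 3
Step 5: declare d=67 at depth 3
Step 6: declare e=(read d)=67 at depth 3
Step 7: declare b=(read d)=67 at depth 3
Step 8: declare c=(read b)=67 at depth 3
Step 9: declare d=(read b)=67 at depth 3
Step 10: declare a=30 at depth 3
Visible at query point: a=30 b=67 c=67 d=67 e=67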